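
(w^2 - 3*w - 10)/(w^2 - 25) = (w + 2)/(w + 5)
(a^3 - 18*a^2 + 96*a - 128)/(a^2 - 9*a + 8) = (a^2 - 10*a + 16)/(a - 1)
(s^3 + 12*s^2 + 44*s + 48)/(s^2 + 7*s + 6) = (s^2 + 6*s + 8)/(s + 1)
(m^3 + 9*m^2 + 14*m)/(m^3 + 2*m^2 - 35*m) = (m + 2)/(m - 5)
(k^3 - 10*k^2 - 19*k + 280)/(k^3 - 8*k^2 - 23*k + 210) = (k - 8)/(k - 6)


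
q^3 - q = q*(q - 1)*(q + 1)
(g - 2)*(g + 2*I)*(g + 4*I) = g^3 - 2*g^2 + 6*I*g^2 - 8*g - 12*I*g + 16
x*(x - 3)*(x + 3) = x^3 - 9*x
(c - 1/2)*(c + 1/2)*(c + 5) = c^3 + 5*c^2 - c/4 - 5/4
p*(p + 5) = p^2 + 5*p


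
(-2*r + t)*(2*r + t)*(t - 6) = -4*r^2*t + 24*r^2 + t^3 - 6*t^2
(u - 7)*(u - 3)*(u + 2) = u^3 - 8*u^2 + u + 42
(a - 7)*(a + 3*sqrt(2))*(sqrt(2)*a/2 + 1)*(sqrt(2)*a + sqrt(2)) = a^4 - 6*a^3 + 4*sqrt(2)*a^3 - 24*sqrt(2)*a^2 - a^2 - 28*sqrt(2)*a - 36*a - 42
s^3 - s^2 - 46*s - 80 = (s - 8)*(s + 2)*(s + 5)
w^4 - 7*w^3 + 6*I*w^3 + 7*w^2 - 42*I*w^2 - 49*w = w*(w - 7)*(w - I)*(w + 7*I)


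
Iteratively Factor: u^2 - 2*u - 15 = (u - 5)*(u + 3)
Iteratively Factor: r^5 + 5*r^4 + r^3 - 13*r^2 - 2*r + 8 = (r + 2)*(r^4 + 3*r^3 - 5*r^2 - 3*r + 4) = (r + 2)*(r + 4)*(r^3 - r^2 - r + 1) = (r + 1)*(r + 2)*(r + 4)*(r^2 - 2*r + 1) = (r - 1)*(r + 1)*(r + 2)*(r + 4)*(r - 1)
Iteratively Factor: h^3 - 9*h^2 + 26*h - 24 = (h - 2)*(h^2 - 7*h + 12) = (h - 4)*(h - 2)*(h - 3)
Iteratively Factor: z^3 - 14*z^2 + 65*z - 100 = (z - 4)*(z^2 - 10*z + 25) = (z - 5)*(z - 4)*(z - 5)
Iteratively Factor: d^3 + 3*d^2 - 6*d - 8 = (d + 1)*(d^2 + 2*d - 8) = (d + 1)*(d + 4)*(d - 2)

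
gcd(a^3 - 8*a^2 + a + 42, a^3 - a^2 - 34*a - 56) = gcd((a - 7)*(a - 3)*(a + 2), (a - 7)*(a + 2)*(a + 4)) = a^2 - 5*a - 14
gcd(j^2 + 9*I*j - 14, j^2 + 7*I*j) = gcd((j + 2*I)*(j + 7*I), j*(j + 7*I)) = j + 7*I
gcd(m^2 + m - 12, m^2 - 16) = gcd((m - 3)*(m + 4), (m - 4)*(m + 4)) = m + 4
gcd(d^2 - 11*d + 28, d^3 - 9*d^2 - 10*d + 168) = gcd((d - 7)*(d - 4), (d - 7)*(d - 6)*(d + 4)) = d - 7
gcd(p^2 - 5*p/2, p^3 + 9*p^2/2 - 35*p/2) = p^2 - 5*p/2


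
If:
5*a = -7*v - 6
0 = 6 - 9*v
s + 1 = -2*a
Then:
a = -32/15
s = 49/15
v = 2/3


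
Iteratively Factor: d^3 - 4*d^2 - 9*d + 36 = (d - 4)*(d^2 - 9) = (d - 4)*(d - 3)*(d + 3)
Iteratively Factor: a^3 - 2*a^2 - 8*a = (a + 2)*(a^2 - 4*a) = a*(a + 2)*(a - 4)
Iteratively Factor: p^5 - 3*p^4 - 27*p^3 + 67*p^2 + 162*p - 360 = (p + 4)*(p^4 - 7*p^3 + p^2 + 63*p - 90) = (p - 3)*(p + 4)*(p^3 - 4*p^2 - 11*p + 30) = (p - 3)*(p - 2)*(p + 4)*(p^2 - 2*p - 15) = (p - 5)*(p - 3)*(p - 2)*(p + 4)*(p + 3)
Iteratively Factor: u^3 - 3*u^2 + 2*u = (u)*(u^2 - 3*u + 2) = u*(u - 2)*(u - 1)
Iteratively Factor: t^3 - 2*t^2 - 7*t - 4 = (t + 1)*(t^2 - 3*t - 4) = (t - 4)*(t + 1)*(t + 1)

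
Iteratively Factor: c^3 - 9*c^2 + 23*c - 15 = (c - 1)*(c^2 - 8*c + 15) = (c - 5)*(c - 1)*(c - 3)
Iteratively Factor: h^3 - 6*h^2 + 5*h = (h - 5)*(h^2 - h) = (h - 5)*(h - 1)*(h)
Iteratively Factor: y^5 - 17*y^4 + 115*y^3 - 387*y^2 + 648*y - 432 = (y - 4)*(y^4 - 13*y^3 + 63*y^2 - 135*y + 108) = (y - 4)^2*(y^3 - 9*y^2 + 27*y - 27) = (y - 4)^2*(y - 3)*(y^2 - 6*y + 9) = (y - 4)^2*(y - 3)^2*(y - 3)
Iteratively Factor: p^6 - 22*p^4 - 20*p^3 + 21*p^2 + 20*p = (p - 1)*(p^5 + p^4 - 21*p^3 - 41*p^2 - 20*p) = (p - 5)*(p - 1)*(p^4 + 6*p^3 + 9*p^2 + 4*p) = (p - 5)*(p - 1)*(p + 1)*(p^3 + 5*p^2 + 4*p) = (p - 5)*(p - 1)*(p + 1)^2*(p^2 + 4*p) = p*(p - 5)*(p - 1)*(p + 1)^2*(p + 4)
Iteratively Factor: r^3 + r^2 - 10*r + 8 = (r - 2)*(r^2 + 3*r - 4) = (r - 2)*(r + 4)*(r - 1)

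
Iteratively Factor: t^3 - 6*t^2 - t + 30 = (t - 3)*(t^2 - 3*t - 10) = (t - 3)*(t + 2)*(t - 5)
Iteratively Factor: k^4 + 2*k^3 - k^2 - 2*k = (k - 1)*(k^3 + 3*k^2 + 2*k) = k*(k - 1)*(k^2 + 3*k + 2) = k*(k - 1)*(k + 2)*(k + 1)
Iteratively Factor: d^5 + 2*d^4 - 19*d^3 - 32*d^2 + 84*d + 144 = (d + 4)*(d^4 - 2*d^3 - 11*d^2 + 12*d + 36) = (d - 3)*(d + 4)*(d^3 + d^2 - 8*d - 12) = (d - 3)^2*(d + 4)*(d^2 + 4*d + 4) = (d - 3)^2*(d + 2)*(d + 4)*(d + 2)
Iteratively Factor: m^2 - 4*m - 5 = (m + 1)*(m - 5)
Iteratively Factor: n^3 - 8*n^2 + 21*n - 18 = (n - 3)*(n^2 - 5*n + 6) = (n - 3)*(n - 2)*(n - 3)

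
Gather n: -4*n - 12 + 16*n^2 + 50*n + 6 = 16*n^2 + 46*n - 6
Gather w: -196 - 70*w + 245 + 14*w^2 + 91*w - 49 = 14*w^2 + 21*w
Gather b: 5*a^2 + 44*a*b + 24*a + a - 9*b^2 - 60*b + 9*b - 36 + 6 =5*a^2 + 25*a - 9*b^2 + b*(44*a - 51) - 30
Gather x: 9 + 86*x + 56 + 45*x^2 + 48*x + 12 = 45*x^2 + 134*x + 77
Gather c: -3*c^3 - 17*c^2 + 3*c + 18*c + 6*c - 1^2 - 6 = -3*c^3 - 17*c^2 + 27*c - 7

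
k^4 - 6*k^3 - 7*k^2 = k^2*(k - 7)*(k + 1)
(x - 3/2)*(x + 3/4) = x^2 - 3*x/4 - 9/8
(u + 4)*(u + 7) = u^2 + 11*u + 28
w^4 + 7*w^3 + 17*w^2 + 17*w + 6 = (w + 1)^2*(w + 2)*(w + 3)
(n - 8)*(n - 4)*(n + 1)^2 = n^4 - 10*n^3 + 9*n^2 + 52*n + 32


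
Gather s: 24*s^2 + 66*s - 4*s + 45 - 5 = 24*s^2 + 62*s + 40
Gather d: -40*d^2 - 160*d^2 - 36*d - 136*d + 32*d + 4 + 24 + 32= -200*d^2 - 140*d + 60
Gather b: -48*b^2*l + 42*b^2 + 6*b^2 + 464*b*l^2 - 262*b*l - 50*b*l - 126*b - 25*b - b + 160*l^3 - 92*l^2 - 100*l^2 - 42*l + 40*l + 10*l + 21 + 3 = b^2*(48 - 48*l) + b*(464*l^2 - 312*l - 152) + 160*l^3 - 192*l^2 + 8*l + 24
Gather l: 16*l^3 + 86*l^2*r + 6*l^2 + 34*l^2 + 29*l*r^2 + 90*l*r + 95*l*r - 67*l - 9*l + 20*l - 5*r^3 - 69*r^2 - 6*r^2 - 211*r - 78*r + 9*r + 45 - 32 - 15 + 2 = 16*l^3 + l^2*(86*r + 40) + l*(29*r^2 + 185*r - 56) - 5*r^3 - 75*r^2 - 280*r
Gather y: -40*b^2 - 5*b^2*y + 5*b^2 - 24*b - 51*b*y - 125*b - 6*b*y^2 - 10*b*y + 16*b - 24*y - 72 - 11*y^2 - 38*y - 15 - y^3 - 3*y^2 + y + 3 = -35*b^2 - 133*b - y^3 + y^2*(-6*b - 14) + y*(-5*b^2 - 61*b - 61) - 84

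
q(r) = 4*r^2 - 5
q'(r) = 8*r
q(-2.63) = 22.67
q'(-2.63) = -21.04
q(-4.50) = 76.00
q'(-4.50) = -36.00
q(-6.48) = 162.96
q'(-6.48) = -51.84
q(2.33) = 16.72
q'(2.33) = 18.64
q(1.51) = 4.12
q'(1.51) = 12.08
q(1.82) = 8.25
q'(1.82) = 14.56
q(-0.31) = -4.62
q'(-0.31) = -2.48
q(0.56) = -3.75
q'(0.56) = 4.48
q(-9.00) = 319.00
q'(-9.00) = -72.00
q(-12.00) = 571.00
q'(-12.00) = -96.00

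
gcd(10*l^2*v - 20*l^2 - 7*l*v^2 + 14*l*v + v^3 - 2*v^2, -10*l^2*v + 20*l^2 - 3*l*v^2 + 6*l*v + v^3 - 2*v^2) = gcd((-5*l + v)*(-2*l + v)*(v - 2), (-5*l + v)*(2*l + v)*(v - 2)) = -5*l*v + 10*l + v^2 - 2*v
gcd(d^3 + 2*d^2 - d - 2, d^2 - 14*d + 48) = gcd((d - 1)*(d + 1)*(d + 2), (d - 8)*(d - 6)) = 1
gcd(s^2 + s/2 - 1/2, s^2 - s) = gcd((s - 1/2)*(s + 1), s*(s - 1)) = 1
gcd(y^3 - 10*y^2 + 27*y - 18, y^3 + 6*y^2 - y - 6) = y - 1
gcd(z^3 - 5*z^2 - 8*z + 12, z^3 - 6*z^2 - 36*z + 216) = z - 6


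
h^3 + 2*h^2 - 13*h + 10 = (h - 2)*(h - 1)*(h + 5)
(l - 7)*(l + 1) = l^2 - 6*l - 7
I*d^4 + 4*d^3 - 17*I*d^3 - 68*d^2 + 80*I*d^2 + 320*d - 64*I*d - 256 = (d - 8)^2*(d - 4*I)*(I*d - I)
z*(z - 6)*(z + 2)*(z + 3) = z^4 - z^3 - 24*z^2 - 36*z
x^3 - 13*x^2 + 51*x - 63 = (x - 7)*(x - 3)^2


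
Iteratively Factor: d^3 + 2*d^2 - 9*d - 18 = (d + 3)*(d^2 - d - 6) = (d + 2)*(d + 3)*(d - 3)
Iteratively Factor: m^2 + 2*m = (m + 2)*(m)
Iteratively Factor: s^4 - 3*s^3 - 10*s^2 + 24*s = (s - 2)*(s^3 - s^2 - 12*s) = (s - 2)*(s + 3)*(s^2 - 4*s) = (s - 4)*(s - 2)*(s + 3)*(s)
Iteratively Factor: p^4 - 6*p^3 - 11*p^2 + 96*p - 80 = (p - 1)*(p^3 - 5*p^2 - 16*p + 80) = (p - 5)*(p - 1)*(p^2 - 16) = (p - 5)*(p - 1)*(p + 4)*(p - 4)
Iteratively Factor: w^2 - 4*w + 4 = (w - 2)*(w - 2)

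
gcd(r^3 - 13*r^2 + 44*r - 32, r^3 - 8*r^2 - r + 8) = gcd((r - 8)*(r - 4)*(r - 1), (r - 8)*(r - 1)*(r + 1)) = r^2 - 9*r + 8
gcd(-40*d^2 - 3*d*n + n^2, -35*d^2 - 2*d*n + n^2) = 5*d + n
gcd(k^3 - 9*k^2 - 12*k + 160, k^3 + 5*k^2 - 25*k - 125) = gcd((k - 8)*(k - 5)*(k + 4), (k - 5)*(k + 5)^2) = k - 5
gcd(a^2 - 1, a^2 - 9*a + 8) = a - 1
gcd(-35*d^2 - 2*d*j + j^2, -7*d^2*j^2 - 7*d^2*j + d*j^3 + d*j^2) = 7*d - j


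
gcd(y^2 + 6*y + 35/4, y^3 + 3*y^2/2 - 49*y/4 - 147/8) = y + 7/2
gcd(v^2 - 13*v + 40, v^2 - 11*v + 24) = v - 8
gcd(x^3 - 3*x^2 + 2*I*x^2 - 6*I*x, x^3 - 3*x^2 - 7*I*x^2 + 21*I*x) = x^2 - 3*x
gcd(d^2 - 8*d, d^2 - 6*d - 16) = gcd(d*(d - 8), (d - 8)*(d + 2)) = d - 8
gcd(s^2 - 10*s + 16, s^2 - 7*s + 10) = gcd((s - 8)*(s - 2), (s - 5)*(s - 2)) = s - 2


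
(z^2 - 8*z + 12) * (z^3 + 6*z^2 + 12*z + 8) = z^5 - 2*z^4 - 24*z^3 - 16*z^2 + 80*z + 96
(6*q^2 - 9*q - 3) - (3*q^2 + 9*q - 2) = 3*q^2 - 18*q - 1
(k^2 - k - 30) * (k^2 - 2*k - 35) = k^4 - 3*k^3 - 63*k^2 + 95*k + 1050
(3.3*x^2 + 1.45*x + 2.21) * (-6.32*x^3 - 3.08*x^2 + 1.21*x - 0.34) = -20.856*x^5 - 19.328*x^4 - 14.4402*x^3 - 6.1743*x^2 + 2.1811*x - 0.7514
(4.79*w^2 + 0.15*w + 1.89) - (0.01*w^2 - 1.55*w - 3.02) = 4.78*w^2 + 1.7*w + 4.91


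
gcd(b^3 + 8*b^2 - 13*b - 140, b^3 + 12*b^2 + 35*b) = b^2 + 12*b + 35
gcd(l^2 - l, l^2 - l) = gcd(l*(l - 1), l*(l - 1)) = l^2 - l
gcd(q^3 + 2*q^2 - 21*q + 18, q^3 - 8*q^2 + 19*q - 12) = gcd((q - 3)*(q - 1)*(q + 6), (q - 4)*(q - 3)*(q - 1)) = q^2 - 4*q + 3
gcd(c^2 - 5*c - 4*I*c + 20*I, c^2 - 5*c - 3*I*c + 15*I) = c - 5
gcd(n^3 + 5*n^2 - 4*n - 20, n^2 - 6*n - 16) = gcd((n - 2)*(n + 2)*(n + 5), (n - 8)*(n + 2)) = n + 2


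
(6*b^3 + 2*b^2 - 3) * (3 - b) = -6*b^4 + 16*b^3 + 6*b^2 + 3*b - 9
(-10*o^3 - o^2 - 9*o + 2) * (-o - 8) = 10*o^4 + 81*o^3 + 17*o^2 + 70*o - 16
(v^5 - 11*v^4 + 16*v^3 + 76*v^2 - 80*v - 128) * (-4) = -4*v^5 + 44*v^4 - 64*v^3 - 304*v^2 + 320*v + 512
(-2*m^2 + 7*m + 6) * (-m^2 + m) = 2*m^4 - 9*m^3 + m^2 + 6*m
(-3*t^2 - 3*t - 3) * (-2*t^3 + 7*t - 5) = 6*t^5 + 6*t^4 - 15*t^3 - 6*t^2 - 6*t + 15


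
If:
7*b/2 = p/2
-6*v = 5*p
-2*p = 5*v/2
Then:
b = 0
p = 0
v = 0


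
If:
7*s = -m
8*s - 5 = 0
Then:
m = -35/8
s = 5/8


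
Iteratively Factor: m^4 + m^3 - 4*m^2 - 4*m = (m + 1)*(m^3 - 4*m) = (m - 2)*(m + 1)*(m^2 + 2*m) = (m - 2)*(m + 1)*(m + 2)*(m)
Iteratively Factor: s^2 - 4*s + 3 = (s - 1)*(s - 3)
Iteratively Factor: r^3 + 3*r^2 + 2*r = (r + 1)*(r^2 + 2*r) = (r + 1)*(r + 2)*(r)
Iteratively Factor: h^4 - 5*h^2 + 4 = (h - 1)*(h^3 + h^2 - 4*h - 4) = (h - 1)*(h + 2)*(h^2 - h - 2) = (h - 1)*(h + 1)*(h + 2)*(h - 2)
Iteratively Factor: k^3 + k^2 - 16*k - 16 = (k - 4)*(k^2 + 5*k + 4) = (k - 4)*(k + 1)*(k + 4)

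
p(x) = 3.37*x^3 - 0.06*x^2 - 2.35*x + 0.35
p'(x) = 10.11*x^2 - 0.12*x - 2.35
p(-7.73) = -1541.64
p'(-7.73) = 602.68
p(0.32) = -0.30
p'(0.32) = -1.35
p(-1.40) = -5.72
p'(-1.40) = 17.63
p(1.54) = 8.90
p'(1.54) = 21.44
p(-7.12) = -1202.34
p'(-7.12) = 511.02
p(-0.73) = 0.72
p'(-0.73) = 3.13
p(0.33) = -0.31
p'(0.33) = -1.29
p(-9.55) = -2917.90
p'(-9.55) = 920.85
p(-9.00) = -2440.09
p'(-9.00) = 817.64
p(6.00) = 712.01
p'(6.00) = 360.89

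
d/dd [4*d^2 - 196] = 8*d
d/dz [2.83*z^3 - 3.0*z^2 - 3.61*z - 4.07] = 8.49*z^2 - 6.0*z - 3.61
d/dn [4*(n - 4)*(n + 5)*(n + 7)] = 12*n^2 + 64*n - 52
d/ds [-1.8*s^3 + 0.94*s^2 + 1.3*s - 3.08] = -5.4*s^2 + 1.88*s + 1.3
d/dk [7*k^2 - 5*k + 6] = 14*k - 5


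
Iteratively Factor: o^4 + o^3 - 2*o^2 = (o + 2)*(o^3 - o^2) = o*(o + 2)*(o^2 - o) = o*(o - 1)*(o + 2)*(o)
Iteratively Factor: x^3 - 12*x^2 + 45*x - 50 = (x - 5)*(x^2 - 7*x + 10) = (x - 5)^2*(x - 2)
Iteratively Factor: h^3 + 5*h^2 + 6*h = (h + 3)*(h^2 + 2*h) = (h + 2)*(h + 3)*(h)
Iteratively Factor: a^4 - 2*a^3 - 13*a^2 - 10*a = (a)*(a^3 - 2*a^2 - 13*a - 10) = a*(a - 5)*(a^2 + 3*a + 2) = a*(a - 5)*(a + 2)*(a + 1)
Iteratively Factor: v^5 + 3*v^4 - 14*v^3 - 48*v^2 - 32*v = (v + 2)*(v^4 + v^3 - 16*v^2 - 16*v) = v*(v + 2)*(v^3 + v^2 - 16*v - 16) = v*(v + 1)*(v + 2)*(v^2 - 16) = v*(v + 1)*(v + 2)*(v + 4)*(v - 4)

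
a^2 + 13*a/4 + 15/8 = (a + 3/4)*(a + 5/2)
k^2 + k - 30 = (k - 5)*(k + 6)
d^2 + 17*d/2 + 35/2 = (d + 7/2)*(d + 5)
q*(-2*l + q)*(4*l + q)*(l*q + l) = -8*l^3*q^2 - 8*l^3*q + 2*l^2*q^3 + 2*l^2*q^2 + l*q^4 + l*q^3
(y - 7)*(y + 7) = y^2 - 49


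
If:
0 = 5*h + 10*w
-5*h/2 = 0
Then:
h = 0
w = 0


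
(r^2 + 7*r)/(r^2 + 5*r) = (r + 7)/(r + 5)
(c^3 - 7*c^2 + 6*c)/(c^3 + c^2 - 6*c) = (c^2 - 7*c + 6)/(c^2 + c - 6)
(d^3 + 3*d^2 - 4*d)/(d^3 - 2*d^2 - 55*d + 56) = d*(d + 4)/(d^2 - d - 56)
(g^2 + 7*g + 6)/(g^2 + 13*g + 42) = (g + 1)/(g + 7)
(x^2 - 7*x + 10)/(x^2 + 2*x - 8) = (x - 5)/(x + 4)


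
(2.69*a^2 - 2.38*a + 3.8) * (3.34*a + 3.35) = 8.9846*a^3 + 1.0623*a^2 + 4.719*a + 12.73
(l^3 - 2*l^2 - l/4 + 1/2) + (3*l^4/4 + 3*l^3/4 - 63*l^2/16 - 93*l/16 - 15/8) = 3*l^4/4 + 7*l^3/4 - 95*l^2/16 - 97*l/16 - 11/8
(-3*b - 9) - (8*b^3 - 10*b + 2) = -8*b^3 + 7*b - 11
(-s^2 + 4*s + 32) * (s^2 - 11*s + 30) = -s^4 + 15*s^3 - 42*s^2 - 232*s + 960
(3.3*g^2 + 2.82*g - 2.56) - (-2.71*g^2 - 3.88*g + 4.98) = 6.01*g^2 + 6.7*g - 7.54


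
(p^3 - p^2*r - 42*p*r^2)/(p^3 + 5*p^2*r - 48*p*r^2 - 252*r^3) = p/(p + 6*r)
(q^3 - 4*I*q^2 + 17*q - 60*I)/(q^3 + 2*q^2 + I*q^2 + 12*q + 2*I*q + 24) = (q - 5*I)/(q + 2)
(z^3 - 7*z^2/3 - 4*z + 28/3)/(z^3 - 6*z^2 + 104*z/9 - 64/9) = 3*(3*z^2 - z - 14)/(9*z^2 - 36*z + 32)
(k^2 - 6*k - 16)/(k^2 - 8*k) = (k + 2)/k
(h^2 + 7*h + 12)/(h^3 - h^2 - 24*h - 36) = (h + 4)/(h^2 - 4*h - 12)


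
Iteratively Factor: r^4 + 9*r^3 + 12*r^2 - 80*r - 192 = (r + 4)*(r^3 + 5*r^2 - 8*r - 48) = (r + 4)^2*(r^2 + r - 12) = (r - 3)*(r + 4)^2*(r + 4)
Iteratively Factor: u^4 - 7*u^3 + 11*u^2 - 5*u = (u - 1)*(u^3 - 6*u^2 + 5*u) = u*(u - 1)*(u^2 - 6*u + 5) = u*(u - 1)^2*(u - 5)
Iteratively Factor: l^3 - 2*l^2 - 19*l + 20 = (l - 1)*(l^2 - l - 20) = (l - 5)*(l - 1)*(l + 4)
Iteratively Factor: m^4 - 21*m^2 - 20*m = (m + 1)*(m^3 - m^2 - 20*m) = m*(m + 1)*(m^2 - m - 20) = m*(m - 5)*(m + 1)*(m + 4)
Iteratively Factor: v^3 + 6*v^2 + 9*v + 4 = (v + 1)*(v^2 + 5*v + 4) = (v + 1)*(v + 4)*(v + 1)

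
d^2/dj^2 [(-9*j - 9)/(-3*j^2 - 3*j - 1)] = 54*(3*(j + 1)*(2*j + 1)^2 - (3*j + 2)*(3*j^2 + 3*j + 1))/(3*j^2 + 3*j + 1)^3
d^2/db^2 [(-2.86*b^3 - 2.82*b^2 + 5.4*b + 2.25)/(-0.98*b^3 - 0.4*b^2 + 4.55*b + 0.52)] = (-7.105427357601e-15*b^7 + 3.17441600000001*b^6 + 45.3994800000001*b^5 + 54.3041519999999*b^4 + 85.9946679999998*b^3 + 69.1343399999999*b^2 + 15.591264*b - 67.019394)/(0.941192*b^9 + 1.15248*b^8 - 12.63906*b^7 - 12.135824*b^6 + 57.45831*b^5 + 38.50548*b^4 - 87.722999*b^3 - 31.97142*b^2 - 3.69096*b - 0.140608)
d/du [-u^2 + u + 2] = 1 - 2*u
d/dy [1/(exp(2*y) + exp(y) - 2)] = (-2*exp(y) - 1)*exp(y)/(exp(2*y) + exp(y) - 2)^2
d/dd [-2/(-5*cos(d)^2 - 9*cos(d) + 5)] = 2*(10*cos(d) + 9)*sin(d)/(-5*sin(d)^2 + 9*cos(d))^2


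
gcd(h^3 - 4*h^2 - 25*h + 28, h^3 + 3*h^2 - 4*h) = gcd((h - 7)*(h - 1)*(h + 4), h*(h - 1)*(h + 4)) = h^2 + 3*h - 4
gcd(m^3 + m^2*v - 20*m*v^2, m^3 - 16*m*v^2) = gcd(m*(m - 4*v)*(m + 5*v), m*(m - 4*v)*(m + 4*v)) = -m^2 + 4*m*v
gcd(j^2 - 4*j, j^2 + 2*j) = j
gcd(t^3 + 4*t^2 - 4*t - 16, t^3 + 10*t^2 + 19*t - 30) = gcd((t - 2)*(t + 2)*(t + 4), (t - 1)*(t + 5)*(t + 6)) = 1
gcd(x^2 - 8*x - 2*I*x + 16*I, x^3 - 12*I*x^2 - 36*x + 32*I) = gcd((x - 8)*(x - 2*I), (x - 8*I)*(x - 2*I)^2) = x - 2*I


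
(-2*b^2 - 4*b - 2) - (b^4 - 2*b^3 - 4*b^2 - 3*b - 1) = -b^4 + 2*b^3 + 2*b^2 - b - 1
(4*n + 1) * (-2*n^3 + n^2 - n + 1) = -8*n^4 + 2*n^3 - 3*n^2 + 3*n + 1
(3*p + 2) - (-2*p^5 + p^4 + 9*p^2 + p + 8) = 2*p^5 - p^4 - 9*p^2 + 2*p - 6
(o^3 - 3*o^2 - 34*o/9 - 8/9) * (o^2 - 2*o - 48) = o^5 - 5*o^4 - 412*o^3/9 + 452*o^2/3 + 1648*o/9 + 128/3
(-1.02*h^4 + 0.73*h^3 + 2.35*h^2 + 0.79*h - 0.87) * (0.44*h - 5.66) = -0.4488*h^5 + 6.0944*h^4 - 3.0978*h^3 - 12.9534*h^2 - 4.8542*h + 4.9242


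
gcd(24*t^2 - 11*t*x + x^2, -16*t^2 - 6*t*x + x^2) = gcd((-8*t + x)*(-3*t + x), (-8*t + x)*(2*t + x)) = -8*t + x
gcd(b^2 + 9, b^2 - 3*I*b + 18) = b + 3*I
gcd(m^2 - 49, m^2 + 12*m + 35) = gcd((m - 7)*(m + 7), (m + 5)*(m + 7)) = m + 7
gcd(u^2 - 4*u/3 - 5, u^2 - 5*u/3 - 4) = u - 3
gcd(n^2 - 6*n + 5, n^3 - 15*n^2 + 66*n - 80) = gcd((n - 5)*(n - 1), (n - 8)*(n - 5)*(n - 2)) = n - 5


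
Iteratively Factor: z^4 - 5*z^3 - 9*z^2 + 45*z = (z - 3)*(z^3 - 2*z^2 - 15*z) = z*(z - 3)*(z^2 - 2*z - 15) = z*(z - 5)*(z - 3)*(z + 3)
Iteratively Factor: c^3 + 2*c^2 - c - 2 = (c + 2)*(c^2 - 1) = (c + 1)*(c + 2)*(c - 1)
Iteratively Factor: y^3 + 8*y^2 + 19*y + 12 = (y + 1)*(y^2 + 7*y + 12) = (y + 1)*(y + 3)*(y + 4)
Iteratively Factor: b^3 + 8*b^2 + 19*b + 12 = (b + 4)*(b^2 + 4*b + 3) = (b + 3)*(b + 4)*(b + 1)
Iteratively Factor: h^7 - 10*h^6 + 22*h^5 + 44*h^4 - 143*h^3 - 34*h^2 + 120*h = (h - 3)*(h^6 - 7*h^5 + h^4 + 47*h^3 - 2*h^2 - 40*h) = h*(h - 3)*(h^5 - 7*h^4 + h^3 + 47*h^2 - 2*h - 40) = h*(h - 3)*(h - 1)*(h^4 - 6*h^3 - 5*h^2 + 42*h + 40) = h*(h - 5)*(h - 3)*(h - 1)*(h^3 - h^2 - 10*h - 8) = h*(h - 5)*(h - 3)*(h - 1)*(h + 2)*(h^2 - 3*h - 4) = h*(h - 5)*(h - 4)*(h - 3)*(h - 1)*(h + 2)*(h + 1)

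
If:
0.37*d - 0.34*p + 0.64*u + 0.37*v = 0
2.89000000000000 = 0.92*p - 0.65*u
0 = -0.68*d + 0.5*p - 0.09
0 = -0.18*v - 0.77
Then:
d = 3.80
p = 5.34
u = 3.12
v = -4.28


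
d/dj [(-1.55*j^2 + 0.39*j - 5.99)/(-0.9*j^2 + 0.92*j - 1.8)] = (-1.075*j^2 - 5.202*j + 4.8088)/(0.81*j^4 - 1.656*j^3 + 4.0864*j^2 - 3.312*j + 3.24)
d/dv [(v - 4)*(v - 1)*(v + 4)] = 3*v^2 - 2*v - 16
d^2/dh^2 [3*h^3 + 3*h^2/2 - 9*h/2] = 18*h + 3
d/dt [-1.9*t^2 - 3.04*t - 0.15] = -3.8*t - 3.04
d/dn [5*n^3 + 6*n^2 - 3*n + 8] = 15*n^2 + 12*n - 3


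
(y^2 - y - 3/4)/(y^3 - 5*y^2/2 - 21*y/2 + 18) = (y + 1/2)/(y^2 - y - 12)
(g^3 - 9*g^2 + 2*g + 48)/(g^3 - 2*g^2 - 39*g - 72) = (g^2 - g - 6)/(g^2 + 6*g + 9)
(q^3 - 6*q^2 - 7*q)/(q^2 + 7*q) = (q^2 - 6*q - 7)/(q + 7)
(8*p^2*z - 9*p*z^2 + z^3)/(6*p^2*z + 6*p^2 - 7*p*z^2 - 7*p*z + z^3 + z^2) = z*(-8*p + z)/(-6*p*z - 6*p + z^2 + z)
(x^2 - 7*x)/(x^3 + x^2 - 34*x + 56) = x*(x - 7)/(x^3 + x^2 - 34*x + 56)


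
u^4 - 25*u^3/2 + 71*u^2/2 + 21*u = u*(u - 7)*(u - 6)*(u + 1/2)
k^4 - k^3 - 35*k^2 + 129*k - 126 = (k - 3)^2*(k - 2)*(k + 7)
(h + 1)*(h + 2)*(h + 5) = h^3 + 8*h^2 + 17*h + 10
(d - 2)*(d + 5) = d^2 + 3*d - 10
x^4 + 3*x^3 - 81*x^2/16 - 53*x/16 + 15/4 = (x - 5/4)*(x - 3/4)*(x + 1)*(x + 4)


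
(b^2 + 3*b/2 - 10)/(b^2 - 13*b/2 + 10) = (b + 4)/(b - 4)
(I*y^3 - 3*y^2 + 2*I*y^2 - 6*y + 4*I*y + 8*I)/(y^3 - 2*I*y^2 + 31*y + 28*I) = (I*y^2 + y*(1 + 2*I) + 2)/(y^2 - 6*I*y + 7)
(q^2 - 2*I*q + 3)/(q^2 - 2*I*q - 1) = (-q^2 + 2*I*q - 3)/(-q^2 + 2*I*q + 1)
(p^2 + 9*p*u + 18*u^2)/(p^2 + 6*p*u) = (p + 3*u)/p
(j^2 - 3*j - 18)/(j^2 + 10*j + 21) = (j - 6)/(j + 7)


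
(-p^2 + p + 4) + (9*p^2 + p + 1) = 8*p^2 + 2*p + 5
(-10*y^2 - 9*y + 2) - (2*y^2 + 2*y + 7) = -12*y^2 - 11*y - 5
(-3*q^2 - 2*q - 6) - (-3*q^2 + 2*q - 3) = -4*q - 3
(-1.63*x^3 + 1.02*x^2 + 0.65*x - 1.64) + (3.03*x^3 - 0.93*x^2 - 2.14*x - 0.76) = 1.4*x^3 + 0.09*x^2 - 1.49*x - 2.4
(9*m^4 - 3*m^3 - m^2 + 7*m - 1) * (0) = 0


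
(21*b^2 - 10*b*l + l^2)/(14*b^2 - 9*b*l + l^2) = (3*b - l)/(2*b - l)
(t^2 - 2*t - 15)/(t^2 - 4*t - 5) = (t + 3)/(t + 1)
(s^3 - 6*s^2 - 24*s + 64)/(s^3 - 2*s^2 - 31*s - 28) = (s^2 - 10*s + 16)/(s^2 - 6*s - 7)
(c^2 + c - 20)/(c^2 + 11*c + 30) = (c - 4)/(c + 6)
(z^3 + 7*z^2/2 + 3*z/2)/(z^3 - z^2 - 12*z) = (z + 1/2)/(z - 4)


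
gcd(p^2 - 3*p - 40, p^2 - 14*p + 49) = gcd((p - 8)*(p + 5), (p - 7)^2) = 1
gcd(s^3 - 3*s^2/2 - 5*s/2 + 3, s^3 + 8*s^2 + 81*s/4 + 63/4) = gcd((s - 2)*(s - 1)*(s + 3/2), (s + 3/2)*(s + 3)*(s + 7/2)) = s + 3/2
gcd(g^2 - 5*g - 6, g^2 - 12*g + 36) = g - 6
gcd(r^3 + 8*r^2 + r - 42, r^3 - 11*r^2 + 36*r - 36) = r - 2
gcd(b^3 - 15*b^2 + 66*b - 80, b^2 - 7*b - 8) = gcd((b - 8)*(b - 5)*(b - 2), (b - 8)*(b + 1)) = b - 8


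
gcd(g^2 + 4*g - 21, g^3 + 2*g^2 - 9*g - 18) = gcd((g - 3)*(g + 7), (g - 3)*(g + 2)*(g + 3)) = g - 3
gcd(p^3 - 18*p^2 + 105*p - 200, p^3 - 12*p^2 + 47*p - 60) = p - 5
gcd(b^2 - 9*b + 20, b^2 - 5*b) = b - 5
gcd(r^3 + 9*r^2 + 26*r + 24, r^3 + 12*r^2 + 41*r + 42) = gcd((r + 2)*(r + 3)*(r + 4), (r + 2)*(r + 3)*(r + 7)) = r^2 + 5*r + 6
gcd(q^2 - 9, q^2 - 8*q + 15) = q - 3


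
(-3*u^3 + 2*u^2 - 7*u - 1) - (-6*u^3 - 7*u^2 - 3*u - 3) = 3*u^3 + 9*u^2 - 4*u + 2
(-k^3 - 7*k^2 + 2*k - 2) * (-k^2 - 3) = k^5 + 7*k^4 + k^3 + 23*k^2 - 6*k + 6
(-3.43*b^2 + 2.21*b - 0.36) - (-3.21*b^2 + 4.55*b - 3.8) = -0.22*b^2 - 2.34*b + 3.44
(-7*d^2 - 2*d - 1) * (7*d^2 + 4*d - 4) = -49*d^4 - 42*d^3 + 13*d^2 + 4*d + 4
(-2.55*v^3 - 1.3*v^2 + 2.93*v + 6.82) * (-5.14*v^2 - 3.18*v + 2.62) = 13.107*v^5 + 14.791*v^4 - 17.6072*v^3 - 47.7782*v^2 - 14.011*v + 17.8684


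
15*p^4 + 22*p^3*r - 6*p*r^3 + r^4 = (-5*p + r)*(-3*p + r)*(p + r)^2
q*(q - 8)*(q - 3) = q^3 - 11*q^2 + 24*q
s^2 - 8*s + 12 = (s - 6)*(s - 2)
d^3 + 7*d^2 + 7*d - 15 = (d - 1)*(d + 3)*(d + 5)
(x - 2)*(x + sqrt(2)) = x^2 - 2*x + sqrt(2)*x - 2*sqrt(2)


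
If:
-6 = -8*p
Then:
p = 3/4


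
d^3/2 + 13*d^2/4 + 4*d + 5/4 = (d/2 + 1/2)*(d + 1/2)*(d + 5)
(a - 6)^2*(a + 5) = a^3 - 7*a^2 - 24*a + 180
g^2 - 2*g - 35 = (g - 7)*(g + 5)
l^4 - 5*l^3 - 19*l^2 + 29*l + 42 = (l - 7)*(l - 2)*(l + 1)*(l + 3)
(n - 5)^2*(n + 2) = n^3 - 8*n^2 + 5*n + 50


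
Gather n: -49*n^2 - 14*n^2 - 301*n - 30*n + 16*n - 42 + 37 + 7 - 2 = -63*n^2 - 315*n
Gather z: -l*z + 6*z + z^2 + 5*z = z^2 + z*(11 - l)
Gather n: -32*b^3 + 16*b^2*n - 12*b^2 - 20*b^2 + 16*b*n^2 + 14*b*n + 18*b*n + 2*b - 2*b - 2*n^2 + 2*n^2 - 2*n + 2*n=-32*b^3 - 32*b^2 + 16*b*n^2 + n*(16*b^2 + 32*b)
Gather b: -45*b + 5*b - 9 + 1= -40*b - 8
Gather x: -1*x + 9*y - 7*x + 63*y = -8*x + 72*y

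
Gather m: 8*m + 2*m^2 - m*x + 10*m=2*m^2 + m*(18 - x)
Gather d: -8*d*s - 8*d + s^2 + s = d*(-8*s - 8) + s^2 + s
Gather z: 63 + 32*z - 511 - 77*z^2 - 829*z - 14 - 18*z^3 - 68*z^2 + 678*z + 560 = -18*z^3 - 145*z^2 - 119*z + 98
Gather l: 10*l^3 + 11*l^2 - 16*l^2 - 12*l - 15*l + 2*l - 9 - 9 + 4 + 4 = 10*l^3 - 5*l^2 - 25*l - 10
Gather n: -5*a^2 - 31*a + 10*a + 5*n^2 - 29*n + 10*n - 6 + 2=-5*a^2 - 21*a + 5*n^2 - 19*n - 4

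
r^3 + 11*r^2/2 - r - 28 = (r - 2)*(r + 7/2)*(r + 4)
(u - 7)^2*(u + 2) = u^3 - 12*u^2 + 21*u + 98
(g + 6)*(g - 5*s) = g^2 - 5*g*s + 6*g - 30*s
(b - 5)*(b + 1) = b^2 - 4*b - 5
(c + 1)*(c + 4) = c^2 + 5*c + 4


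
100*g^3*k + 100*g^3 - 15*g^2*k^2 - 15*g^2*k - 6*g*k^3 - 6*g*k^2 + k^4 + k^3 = (-5*g + k)^2*(4*g + k)*(k + 1)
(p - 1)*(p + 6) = p^2 + 5*p - 6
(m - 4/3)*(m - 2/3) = m^2 - 2*m + 8/9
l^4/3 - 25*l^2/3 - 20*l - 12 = (l/3 + 1)*(l - 6)*(l + 1)*(l + 2)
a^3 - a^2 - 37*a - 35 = (a - 7)*(a + 1)*(a + 5)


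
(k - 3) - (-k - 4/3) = 2*k - 5/3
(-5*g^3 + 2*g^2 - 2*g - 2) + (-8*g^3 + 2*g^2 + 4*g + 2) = -13*g^3 + 4*g^2 + 2*g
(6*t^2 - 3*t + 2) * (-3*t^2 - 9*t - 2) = -18*t^4 - 45*t^3 + 9*t^2 - 12*t - 4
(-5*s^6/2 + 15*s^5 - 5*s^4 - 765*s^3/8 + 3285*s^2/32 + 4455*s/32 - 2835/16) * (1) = -5*s^6/2 + 15*s^5 - 5*s^4 - 765*s^3/8 + 3285*s^2/32 + 4455*s/32 - 2835/16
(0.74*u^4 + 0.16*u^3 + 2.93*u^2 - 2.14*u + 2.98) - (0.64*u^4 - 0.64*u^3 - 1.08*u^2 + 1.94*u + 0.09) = 0.1*u^4 + 0.8*u^3 + 4.01*u^2 - 4.08*u + 2.89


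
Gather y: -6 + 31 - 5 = 20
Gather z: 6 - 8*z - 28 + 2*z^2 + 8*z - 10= 2*z^2 - 32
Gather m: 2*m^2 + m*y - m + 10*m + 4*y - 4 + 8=2*m^2 + m*(y + 9) + 4*y + 4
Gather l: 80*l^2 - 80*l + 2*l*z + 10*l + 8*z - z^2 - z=80*l^2 + l*(2*z - 70) - z^2 + 7*z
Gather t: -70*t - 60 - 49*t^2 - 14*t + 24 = -49*t^2 - 84*t - 36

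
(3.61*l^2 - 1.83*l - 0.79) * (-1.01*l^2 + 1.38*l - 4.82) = -3.6461*l^4 + 6.8301*l^3 - 19.1277*l^2 + 7.7304*l + 3.8078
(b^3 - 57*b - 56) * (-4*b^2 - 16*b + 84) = -4*b^5 - 16*b^4 + 312*b^3 + 1136*b^2 - 3892*b - 4704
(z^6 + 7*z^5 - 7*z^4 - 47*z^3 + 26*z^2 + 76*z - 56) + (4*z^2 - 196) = z^6 + 7*z^5 - 7*z^4 - 47*z^3 + 30*z^2 + 76*z - 252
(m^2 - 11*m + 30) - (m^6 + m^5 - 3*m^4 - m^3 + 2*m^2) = -m^6 - m^5 + 3*m^4 + m^3 - m^2 - 11*m + 30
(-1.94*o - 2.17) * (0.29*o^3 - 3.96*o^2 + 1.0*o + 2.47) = -0.5626*o^4 + 7.0531*o^3 + 6.6532*o^2 - 6.9618*o - 5.3599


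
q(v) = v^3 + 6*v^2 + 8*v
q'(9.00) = 359.00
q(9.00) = 1287.00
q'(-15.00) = 503.00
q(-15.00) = -2145.00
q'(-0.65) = 1.47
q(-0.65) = -2.94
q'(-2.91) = -1.52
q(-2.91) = 2.89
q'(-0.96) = -0.76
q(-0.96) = -3.04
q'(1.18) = 26.34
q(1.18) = 19.44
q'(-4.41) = 13.42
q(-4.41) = -4.36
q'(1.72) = 37.52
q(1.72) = 36.60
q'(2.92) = 68.62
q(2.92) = 99.42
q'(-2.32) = -3.69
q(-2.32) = 1.25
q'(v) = 3*v^2 + 12*v + 8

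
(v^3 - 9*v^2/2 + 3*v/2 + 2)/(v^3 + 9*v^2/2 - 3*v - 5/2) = (v - 4)/(v + 5)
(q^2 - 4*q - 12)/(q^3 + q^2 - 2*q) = (q - 6)/(q*(q - 1))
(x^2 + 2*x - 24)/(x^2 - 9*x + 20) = (x + 6)/(x - 5)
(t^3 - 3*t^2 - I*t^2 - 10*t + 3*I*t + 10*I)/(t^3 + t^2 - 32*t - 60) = (t^2 - t*(5 + I) + 5*I)/(t^2 - t - 30)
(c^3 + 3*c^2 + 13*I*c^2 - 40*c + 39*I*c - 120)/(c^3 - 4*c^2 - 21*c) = (c^2 + 13*I*c - 40)/(c*(c - 7))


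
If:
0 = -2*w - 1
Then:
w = -1/2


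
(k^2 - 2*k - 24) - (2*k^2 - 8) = -k^2 - 2*k - 16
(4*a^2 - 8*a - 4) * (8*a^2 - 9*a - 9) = 32*a^4 - 100*a^3 + 4*a^2 + 108*a + 36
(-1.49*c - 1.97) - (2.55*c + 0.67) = -4.04*c - 2.64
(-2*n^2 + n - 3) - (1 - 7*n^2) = 5*n^2 + n - 4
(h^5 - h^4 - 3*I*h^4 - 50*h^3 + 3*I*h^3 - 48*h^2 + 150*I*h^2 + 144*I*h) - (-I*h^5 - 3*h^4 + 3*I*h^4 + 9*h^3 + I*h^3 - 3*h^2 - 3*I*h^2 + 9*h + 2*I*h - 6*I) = h^5 + I*h^5 + 2*h^4 - 6*I*h^4 - 59*h^3 + 2*I*h^3 - 45*h^2 + 153*I*h^2 - 9*h + 142*I*h + 6*I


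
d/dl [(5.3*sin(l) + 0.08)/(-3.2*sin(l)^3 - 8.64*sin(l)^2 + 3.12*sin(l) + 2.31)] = (33.92*sin(l)^3 + 46.56*sin(l)^2 + 1.3824*sin(l) + 11.9934)*cos(l)/(10.24*sin(l)^6 + 55.296*sin(l)^5 + 54.6816*sin(l)^4 - 68.6976*sin(l)^3 - 30.1824*sin(l)^2 + 14.4144*sin(l) + 5.3361)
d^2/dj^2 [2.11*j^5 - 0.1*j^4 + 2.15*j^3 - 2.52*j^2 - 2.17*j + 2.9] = 42.2*j^3 - 1.2*j^2 + 12.9*j - 5.04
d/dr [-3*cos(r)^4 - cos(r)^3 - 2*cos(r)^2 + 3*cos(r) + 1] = (12*cos(r)^3 + 3*cos(r)^2 + 4*cos(r) - 3)*sin(r)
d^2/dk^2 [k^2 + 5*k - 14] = 2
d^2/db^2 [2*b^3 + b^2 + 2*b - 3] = 12*b + 2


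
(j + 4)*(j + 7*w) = j^2 + 7*j*w + 4*j + 28*w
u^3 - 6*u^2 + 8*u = u*(u - 4)*(u - 2)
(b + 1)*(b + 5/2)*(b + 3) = b^3 + 13*b^2/2 + 13*b + 15/2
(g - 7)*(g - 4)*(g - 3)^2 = g^4 - 17*g^3 + 103*g^2 - 267*g + 252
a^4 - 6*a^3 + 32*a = a*(a - 4)^2*(a + 2)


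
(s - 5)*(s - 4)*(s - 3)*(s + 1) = s^4 - 11*s^3 + 35*s^2 - 13*s - 60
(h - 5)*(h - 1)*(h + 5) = h^3 - h^2 - 25*h + 25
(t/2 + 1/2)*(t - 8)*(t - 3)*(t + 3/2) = t^4/2 - 17*t^3/4 - t^2 + 87*t/4 + 18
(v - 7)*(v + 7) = v^2 - 49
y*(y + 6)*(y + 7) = y^3 + 13*y^2 + 42*y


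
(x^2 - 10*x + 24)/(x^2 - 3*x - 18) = (x - 4)/(x + 3)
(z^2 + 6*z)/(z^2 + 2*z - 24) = z/(z - 4)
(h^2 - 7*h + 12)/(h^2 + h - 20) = (h - 3)/(h + 5)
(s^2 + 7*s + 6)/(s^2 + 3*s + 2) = (s + 6)/(s + 2)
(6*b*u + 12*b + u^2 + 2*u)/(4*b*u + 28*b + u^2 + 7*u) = (6*b*u + 12*b + u^2 + 2*u)/(4*b*u + 28*b + u^2 + 7*u)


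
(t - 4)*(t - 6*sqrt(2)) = t^2 - 6*sqrt(2)*t - 4*t + 24*sqrt(2)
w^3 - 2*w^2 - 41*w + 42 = (w - 7)*(w - 1)*(w + 6)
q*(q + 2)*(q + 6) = q^3 + 8*q^2 + 12*q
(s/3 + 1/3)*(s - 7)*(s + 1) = s^3/3 - 5*s^2/3 - 13*s/3 - 7/3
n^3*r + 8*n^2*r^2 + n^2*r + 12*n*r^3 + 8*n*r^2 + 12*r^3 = (n + 2*r)*(n + 6*r)*(n*r + r)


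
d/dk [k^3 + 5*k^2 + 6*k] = 3*k^2 + 10*k + 6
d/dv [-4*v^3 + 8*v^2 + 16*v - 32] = -12*v^2 + 16*v + 16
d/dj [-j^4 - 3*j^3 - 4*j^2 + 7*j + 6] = -4*j^3 - 9*j^2 - 8*j + 7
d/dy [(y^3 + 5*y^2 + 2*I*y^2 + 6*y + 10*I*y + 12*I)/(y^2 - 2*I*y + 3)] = (y^4 - 4*I*y^3 + y^2*(7 - 20*I) + y*(30 - 12*I) - 6 + 30*I)/(y^4 - 4*I*y^3 + 2*y^2 - 12*I*y + 9)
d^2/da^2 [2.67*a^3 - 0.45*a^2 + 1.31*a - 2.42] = 16.02*a - 0.9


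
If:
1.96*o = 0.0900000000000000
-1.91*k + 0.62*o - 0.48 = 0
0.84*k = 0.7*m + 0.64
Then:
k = -0.24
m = -1.20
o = 0.05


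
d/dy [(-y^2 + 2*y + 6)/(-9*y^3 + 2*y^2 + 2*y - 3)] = 3*(-3*y^4 + 12*y^3 + 52*y^2 - 6*y - 6)/(81*y^6 - 36*y^5 - 32*y^4 + 62*y^3 - 8*y^2 - 12*y + 9)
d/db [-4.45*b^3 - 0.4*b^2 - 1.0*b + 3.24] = -13.35*b^2 - 0.8*b - 1.0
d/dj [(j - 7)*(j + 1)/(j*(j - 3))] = (3*j^2 + 14*j - 21)/(j^2*(j^2 - 6*j + 9))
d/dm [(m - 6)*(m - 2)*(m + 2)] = 3*m^2 - 12*m - 4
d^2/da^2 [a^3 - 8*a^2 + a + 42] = 6*a - 16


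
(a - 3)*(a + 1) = a^2 - 2*a - 3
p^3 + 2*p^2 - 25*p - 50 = (p - 5)*(p + 2)*(p + 5)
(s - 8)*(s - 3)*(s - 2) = s^3 - 13*s^2 + 46*s - 48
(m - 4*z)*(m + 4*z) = m^2 - 16*z^2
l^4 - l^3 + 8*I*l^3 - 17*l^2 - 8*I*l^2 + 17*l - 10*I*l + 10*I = (l - 1)*(l + I)*(l + 2*I)*(l + 5*I)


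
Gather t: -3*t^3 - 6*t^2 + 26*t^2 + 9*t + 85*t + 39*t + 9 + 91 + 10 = -3*t^3 + 20*t^2 + 133*t + 110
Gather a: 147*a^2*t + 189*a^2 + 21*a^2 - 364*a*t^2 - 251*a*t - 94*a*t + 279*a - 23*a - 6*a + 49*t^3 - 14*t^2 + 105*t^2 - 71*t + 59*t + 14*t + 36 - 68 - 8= a^2*(147*t + 210) + a*(-364*t^2 - 345*t + 250) + 49*t^3 + 91*t^2 + 2*t - 40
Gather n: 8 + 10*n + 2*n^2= 2*n^2 + 10*n + 8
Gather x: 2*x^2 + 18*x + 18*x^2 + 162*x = 20*x^2 + 180*x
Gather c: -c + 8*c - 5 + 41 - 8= 7*c + 28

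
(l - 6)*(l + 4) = l^2 - 2*l - 24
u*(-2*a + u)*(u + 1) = -2*a*u^2 - 2*a*u + u^3 + u^2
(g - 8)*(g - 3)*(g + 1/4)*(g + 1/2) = g^4 - 41*g^3/4 + 127*g^2/8 + 133*g/8 + 3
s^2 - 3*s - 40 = (s - 8)*(s + 5)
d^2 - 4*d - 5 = (d - 5)*(d + 1)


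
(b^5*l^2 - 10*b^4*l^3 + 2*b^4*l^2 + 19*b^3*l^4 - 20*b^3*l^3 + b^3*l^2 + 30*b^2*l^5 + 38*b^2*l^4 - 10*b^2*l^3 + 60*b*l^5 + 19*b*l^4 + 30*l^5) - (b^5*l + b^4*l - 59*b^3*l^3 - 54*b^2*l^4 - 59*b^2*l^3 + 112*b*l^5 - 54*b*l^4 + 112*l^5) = b^5*l^2 - b^5*l - 10*b^4*l^3 + 2*b^4*l^2 - b^4*l + 19*b^3*l^4 + 39*b^3*l^3 + b^3*l^2 + 30*b^2*l^5 + 92*b^2*l^4 + 49*b^2*l^3 - 52*b*l^5 + 73*b*l^4 - 82*l^5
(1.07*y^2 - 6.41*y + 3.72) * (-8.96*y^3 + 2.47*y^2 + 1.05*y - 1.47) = -9.5872*y^5 + 60.0765*y^4 - 48.0404*y^3 + 0.885000000000002*y^2 + 13.3287*y - 5.4684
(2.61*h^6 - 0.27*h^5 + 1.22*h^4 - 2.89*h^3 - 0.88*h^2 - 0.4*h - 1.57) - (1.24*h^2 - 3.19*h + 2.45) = 2.61*h^6 - 0.27*h^5 + 1.22*h^4 - 2.89*h^3 - 2.12*h^2 + 2.79*h - 4.02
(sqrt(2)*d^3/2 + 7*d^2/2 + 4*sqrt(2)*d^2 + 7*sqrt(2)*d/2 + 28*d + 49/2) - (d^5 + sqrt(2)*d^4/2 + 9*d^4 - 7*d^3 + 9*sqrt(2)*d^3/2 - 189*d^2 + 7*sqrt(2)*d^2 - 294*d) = -d^5 - 9*d^4 - sqrt(2)*d^4/2 - 4*sqrt(2)*d^3 + 7*d^3 - 3*sqrt(2)*d^2 + 385*d^2/2 + 7*sqrt(2)*d/2 + 322*d + 49/2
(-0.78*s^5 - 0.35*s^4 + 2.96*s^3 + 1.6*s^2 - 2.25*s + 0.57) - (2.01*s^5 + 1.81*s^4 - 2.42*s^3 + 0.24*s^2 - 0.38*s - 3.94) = -2.79*s^5 - 2.16*s^4 + 5.38*s^3 + 1.36*s^2 - 1.87*s + 4.51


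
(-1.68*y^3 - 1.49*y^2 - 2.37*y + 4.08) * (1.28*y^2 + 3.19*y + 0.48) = -2.1504*y^5 - 7.2664*y^4 - 8.5931*y^3 - 3.0531*y^2 + 11.8776*y + 1.9584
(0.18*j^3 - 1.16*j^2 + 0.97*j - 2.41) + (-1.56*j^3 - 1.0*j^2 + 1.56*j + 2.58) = -1.38*j^3 - 2.16*j^2 + 2.53*j + 0.17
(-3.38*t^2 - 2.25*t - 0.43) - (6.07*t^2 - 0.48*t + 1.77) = -9.45*t^2 - 1.77*t - 2.2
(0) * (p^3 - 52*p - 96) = 0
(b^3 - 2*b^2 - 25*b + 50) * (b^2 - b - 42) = b^5 - 3*b^4 - 65*b^3 + 159*b^2 + 1000*b - 2100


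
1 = 1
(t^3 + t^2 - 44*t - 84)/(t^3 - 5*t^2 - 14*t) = (t + 6)/t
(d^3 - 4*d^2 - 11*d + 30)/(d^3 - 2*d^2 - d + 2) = (d^2 - 2*d - 15)/(d^2 - 1)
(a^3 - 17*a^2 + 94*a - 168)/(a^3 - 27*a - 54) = (a^2 - 11*a + 28)/(a^2 + 6*a + 9)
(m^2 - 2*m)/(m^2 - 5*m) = (m - 2)/(m - 5)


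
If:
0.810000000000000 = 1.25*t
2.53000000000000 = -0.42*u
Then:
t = 0.65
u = -6.02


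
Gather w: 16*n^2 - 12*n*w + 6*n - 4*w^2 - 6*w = 16*n^2 + 6*n - 4*w^2 + w*(-12*n - 6)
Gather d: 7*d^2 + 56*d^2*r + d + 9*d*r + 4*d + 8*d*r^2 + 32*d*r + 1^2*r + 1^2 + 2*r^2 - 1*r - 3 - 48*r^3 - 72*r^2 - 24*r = d^2*(56*r + 7) + d*(8*r^2 + 41*r + 5) - 48*r^3 - 70*r^2 - 24*r - 2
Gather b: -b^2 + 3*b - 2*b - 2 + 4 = -b^2 + b + 2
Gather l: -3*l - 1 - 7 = -3*l - 8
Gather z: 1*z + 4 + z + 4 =2*z + 8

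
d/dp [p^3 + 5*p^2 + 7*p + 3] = 3*p^2 + 10*p + 7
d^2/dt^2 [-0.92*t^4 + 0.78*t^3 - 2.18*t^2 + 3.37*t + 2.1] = -11.04*t^2 + 4.68*t - 4.36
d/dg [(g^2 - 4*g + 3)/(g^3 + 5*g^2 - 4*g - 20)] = (-g^4 + 8*g^3 + 7*g^2 - 70*g + 92)/(g^6 + 10*g^5 + 17*g^4 - 80*g^3 - 184*g^2 + 160*g + 400)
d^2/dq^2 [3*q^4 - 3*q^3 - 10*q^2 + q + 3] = 36*q^2 - 18*q - 20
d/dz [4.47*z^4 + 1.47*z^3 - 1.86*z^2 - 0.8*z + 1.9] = 17.88*z^3 + 4.41*z^2 - 3.72*z - 0.8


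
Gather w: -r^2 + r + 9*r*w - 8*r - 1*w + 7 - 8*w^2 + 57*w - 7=-r^2 - 7*r - 8*w^2 + w*(9*r + 56)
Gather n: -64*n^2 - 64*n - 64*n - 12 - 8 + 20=-64*n^2 - 128*n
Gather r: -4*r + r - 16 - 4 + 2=-3*r - 18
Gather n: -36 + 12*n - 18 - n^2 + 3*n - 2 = -n^2 + 15*n - 56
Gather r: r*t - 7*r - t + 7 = r*(t - 7) - t + 7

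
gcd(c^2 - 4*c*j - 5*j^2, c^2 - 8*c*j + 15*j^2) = c - 5*j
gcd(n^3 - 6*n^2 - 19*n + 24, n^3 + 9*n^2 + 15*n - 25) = n - 1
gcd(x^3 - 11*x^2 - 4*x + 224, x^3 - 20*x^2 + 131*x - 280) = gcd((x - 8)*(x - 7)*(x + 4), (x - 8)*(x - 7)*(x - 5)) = x^2 - 15*x + 56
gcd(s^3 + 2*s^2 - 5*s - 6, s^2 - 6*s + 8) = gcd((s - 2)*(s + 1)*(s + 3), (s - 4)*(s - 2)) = s - 2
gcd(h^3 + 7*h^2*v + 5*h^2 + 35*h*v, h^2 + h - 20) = h + 5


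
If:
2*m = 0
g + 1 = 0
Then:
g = -1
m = 0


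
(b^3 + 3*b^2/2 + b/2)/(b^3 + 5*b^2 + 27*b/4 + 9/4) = 2*b*(b + 1)/(2*b^2 + 9*b + 9)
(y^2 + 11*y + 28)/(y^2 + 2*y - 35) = (y + 4)/(y - 5)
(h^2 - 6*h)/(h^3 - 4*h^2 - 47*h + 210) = h/(h^2 + 2*h - 35)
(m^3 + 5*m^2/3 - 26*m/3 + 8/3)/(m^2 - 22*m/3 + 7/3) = (m^2 + 2*m - 8)/(m - 7)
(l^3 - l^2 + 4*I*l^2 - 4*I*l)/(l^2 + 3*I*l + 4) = l*(l - 1)/(l - I)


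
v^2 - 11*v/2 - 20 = (v - 8)*(v + 5/2)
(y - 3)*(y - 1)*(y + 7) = y^3 + 3*y^2 - 25*y + 21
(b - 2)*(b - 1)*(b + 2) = b^3 - b^2 - 4*b + 4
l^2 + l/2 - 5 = (l - 2)*(l + 5/2)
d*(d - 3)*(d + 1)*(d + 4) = d^4 + 2*d^3 - 11*d^2 - 12*d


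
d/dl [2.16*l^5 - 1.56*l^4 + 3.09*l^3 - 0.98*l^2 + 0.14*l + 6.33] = 10.8*l^4 - 6.24*l^3 + 9.27*l^2 - 1.96*l + 0.14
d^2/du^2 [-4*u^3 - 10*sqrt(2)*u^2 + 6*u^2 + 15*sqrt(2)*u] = -24*u - 20*sqrt(2) + 12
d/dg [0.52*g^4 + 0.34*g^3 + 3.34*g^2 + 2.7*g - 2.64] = 2.08*g^3 + 1.02*g^2 + 6.68*g + 2.7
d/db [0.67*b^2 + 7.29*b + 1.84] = 1.34*b + 7.29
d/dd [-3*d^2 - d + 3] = -6*d - 1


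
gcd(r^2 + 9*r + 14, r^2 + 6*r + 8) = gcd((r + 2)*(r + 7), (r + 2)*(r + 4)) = r + 2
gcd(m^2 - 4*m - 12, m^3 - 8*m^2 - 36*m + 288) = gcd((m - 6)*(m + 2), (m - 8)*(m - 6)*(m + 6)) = m - 6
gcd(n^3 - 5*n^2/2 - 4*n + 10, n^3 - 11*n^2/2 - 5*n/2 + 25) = n^2 - n/2 - 5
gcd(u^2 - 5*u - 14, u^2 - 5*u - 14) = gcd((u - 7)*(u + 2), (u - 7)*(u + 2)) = u^2 - 5*u - 14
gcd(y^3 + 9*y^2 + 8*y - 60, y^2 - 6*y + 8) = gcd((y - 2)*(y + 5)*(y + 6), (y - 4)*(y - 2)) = y - 2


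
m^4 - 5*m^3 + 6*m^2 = m^2*(m - 3)*(m - 2)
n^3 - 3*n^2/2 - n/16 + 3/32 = (n - 3/2)*(n - 1/4)*(n + 1/4)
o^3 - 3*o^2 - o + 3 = (o - 3)*(o - 1)*(o + 1)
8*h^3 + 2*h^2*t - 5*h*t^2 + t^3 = (-4*h + t)*(-2*h + t)*(h + t)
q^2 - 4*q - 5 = (q - 5)*(q + 1)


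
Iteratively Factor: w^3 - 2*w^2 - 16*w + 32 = (w - 2)*(w^2 - 16) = (w - 2)*(w + 4)*(w - 4)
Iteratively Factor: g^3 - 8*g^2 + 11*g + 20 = (g - 4)*(g^2 - 4*g - 5) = (g - 4)*(g + 1)*(g - 5)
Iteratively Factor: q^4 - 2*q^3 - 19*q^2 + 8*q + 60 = (q - 5)*(q^3 + 3*q^2 - 4*q - 12) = (q - 5)*(q + 2)*(q^2 + q - 6) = (q - 5)*(q - 2)*(q + 2)*(q + 3)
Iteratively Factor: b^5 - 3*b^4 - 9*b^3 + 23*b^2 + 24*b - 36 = (b - 3)*(b^4 - 9*b^2 - 4*b + 12) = (b - 3)*(b - 1)*(b^3 + b^2 - 8*b - 12) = (b - 3)*(b - 1)*(b + 2)*(b^2 - b - 6) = (b - 3)^2*(b - 1)*(b + 2)*(b + 2)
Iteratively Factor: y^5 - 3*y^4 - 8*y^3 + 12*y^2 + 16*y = (y - 2)*(y^4 - y^3 - 10*y^2 - 8*y) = y*(y - 2)*(y^3 - y^2 - 10*y - 8) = y*(y - 4)*(y - 2)*(y^2 + 3*y + 2) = y*(y - 4)*(y - 2)*(y + 2)*(y + 1)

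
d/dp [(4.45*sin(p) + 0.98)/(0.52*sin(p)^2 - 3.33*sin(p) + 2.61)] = (-2.314*sin(p)^2 - 1.0192*sin(p) + 14.8779)*cos(p)/(0.2704*sin(p)^4 - 3.4632*sin(p)^3 + 13.8033*sin(p)^2 - 17.3826*sin(p) + 6.8121)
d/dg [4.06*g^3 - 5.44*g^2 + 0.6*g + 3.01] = 12.18*g^2 - 10.88*g + 0.6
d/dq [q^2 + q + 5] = 2*q + 1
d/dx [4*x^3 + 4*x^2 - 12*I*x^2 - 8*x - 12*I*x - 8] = 12*x^2 + x*(8 - 24*I) - 8 - 12*I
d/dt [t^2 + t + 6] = 2*t + 1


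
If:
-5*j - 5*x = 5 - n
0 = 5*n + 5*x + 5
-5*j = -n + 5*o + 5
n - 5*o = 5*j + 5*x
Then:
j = -12/5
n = -2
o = 1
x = 1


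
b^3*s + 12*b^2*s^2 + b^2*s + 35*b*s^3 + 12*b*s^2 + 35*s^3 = (b + 5*s)*(b + 7*s)*(b*s + s)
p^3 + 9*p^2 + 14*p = p*(p + 2)*(p + 7)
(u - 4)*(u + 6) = u^2 + 2*u - 24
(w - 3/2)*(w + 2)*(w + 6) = w^3 + 13*w^2/2 - 18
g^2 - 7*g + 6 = (g - 6)*(g - 1)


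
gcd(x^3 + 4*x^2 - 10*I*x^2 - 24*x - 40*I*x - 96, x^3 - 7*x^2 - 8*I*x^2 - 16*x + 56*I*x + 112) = x - 4*I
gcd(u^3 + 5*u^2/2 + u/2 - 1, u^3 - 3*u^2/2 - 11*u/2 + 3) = u^2 + 3*u/2 - 1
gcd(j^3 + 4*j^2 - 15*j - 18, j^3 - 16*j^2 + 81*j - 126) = j - 3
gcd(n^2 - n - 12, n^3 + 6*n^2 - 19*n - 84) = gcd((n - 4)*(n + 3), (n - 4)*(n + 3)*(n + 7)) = n^2 - n - 12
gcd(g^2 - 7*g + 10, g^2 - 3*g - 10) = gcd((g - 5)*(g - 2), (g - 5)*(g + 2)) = g - 5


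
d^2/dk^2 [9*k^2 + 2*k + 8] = 18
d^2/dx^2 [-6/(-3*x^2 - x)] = 12*(-3*x*(3*x + 1) + (6*x + 1)^2)/(x^3*(3*x + 1)^3)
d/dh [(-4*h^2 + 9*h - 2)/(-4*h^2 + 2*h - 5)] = (28*h^2 + 24*h - 41)/(16*h^4 - 16*h^3 + 44*h^2 - 20*h + 25)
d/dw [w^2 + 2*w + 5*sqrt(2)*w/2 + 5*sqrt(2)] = 2*w + 2 + 5*sqrt(2)/2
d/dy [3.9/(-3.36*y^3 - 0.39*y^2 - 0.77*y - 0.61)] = (39.312*y^2 + 3.042*y + 3.003)/(3.36*y^3 + 0.39*y^2 + 0.77*y + 0.61)^2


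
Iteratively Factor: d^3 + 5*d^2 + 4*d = (d + 1)*(d^2 + 4*d) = d*(d + 1)*(d + 4)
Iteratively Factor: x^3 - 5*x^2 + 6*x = (x)*(x^2 - 5*x + 6) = x*(x - 3)*(x - 2)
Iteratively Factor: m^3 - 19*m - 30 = (m + 3)*(m^2 - 3*m - 10) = (m + 2)*(m + 3)*(m - 5)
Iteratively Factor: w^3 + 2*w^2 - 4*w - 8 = (w - 2)*(w^2 + 4*w + 4) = (w - 2)*(w + 2)*(w + 2)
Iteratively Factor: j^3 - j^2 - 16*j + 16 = (j + 4)*(j^2 - 5*j + 4) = (j - 1)*(j + 4)*(j - 4)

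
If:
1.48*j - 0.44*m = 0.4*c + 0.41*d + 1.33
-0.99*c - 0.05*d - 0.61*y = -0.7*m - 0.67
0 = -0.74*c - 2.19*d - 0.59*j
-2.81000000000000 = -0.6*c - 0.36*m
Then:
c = 2.88008806530209 - 0.284545689885267*y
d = 0.073404090384497*y - 1.55002077225221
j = 0.0844217840221166*y + 2.14115308967591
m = 0.474242816475444*y + 3.00540878005208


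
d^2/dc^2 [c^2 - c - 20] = 2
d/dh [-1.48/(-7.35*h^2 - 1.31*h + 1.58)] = (-21.756*h - 1.9388)/(7.35*h^2 + 1.31*h - 1.58)^2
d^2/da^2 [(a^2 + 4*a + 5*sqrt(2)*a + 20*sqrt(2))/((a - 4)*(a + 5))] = 2*(3*a^3 + 5*sqrt(2)*a^3 + 60*a^2 + 60*sqrt(2)*a^2 + 240*a + 360*sqrt(2)*a + 480 + 520*sqrt(2))/(a^6 + 3*a^5 - 57*a^4 - 119*a^3 + 1140*a^2 + 1200*a - 8000)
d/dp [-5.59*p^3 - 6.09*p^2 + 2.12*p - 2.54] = -16.77*p^2 - 12.18*p + 2.12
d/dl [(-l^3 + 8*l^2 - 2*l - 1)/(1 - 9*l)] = (18*l^3 - 75*l^2 + 16*l - 11)/(81*l^2 - 18*l + 1)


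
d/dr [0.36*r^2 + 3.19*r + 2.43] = 0.72*r + 3.19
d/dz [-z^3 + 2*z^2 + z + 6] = -3*z^2 + 4*z + 1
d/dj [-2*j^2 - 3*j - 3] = -4*j - 3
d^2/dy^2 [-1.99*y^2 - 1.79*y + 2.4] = -3.98000000000000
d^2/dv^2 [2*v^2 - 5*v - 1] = 4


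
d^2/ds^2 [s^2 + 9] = 2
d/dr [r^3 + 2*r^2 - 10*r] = 3*r^2 + 4*r - 10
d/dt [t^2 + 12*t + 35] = 2*t + 12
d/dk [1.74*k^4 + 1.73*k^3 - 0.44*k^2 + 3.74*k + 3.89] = 6.96*k^3 + 5.19*k^2 - 0.88*k + 3.74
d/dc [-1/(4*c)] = 1/(4*c^2)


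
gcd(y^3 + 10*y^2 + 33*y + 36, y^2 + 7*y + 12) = y^2 + 7*y + 12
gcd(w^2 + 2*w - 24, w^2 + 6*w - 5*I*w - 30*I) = w + 6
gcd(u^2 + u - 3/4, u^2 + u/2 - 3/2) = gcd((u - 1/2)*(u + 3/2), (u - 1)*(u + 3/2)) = u + 3/2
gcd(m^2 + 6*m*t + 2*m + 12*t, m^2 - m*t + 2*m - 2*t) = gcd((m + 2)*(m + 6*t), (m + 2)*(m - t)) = m + 2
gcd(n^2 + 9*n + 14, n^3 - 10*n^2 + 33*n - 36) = 1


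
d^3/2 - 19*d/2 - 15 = (d/2 + 1)*(d - 5)*(d + 3)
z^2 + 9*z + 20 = (z + 4)*(z + 5)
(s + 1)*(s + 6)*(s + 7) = s^3 + 14*s^2 + 55*s + 42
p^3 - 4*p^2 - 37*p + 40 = (p - 8)*(p - 1)*(p + 5)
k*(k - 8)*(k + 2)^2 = k^4 - 4*k^3 - 28*k^2 - 32*k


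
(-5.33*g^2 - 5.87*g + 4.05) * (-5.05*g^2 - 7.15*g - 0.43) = 26.9165*g^4 + 67.753*g^3 + 23.8099*g^2 - 26.4334*g - 1.7415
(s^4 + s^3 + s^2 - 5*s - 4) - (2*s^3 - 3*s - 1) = s^4 - s^3 + s^2 - 2*s - 3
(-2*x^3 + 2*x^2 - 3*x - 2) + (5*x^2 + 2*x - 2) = -2*x^3 + 7*x^2 - x - 4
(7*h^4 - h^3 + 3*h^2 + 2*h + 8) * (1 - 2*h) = -14*h^5 + 9*h^4 - 7*h^3 - h^2 - 14*h + 8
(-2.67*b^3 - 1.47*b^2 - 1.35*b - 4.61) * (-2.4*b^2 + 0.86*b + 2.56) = 6.408*b^5 + 1.2318*b^4 - 4.8594*b^3 + 6.1398*b^2 - 7.4206*b - 11.8016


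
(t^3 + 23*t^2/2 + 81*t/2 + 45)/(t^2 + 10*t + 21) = (t^2 + 17*t/2 + 15)/(t + 7)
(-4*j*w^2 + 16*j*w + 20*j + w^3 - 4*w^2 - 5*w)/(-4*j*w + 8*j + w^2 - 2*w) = (w^2 - 4*w - 5)/(w - 2)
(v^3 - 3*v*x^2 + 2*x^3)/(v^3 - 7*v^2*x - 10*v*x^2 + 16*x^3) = (-v + x)/(-v + 8*x)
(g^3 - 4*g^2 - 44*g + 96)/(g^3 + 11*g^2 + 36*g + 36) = (g^2 - 10*g + 16)/(g^2 + 5*g + 6)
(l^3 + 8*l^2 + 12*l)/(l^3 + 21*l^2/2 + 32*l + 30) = 2*l/(2*l + 5)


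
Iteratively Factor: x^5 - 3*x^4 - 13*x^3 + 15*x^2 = (x)*(x^4 - 3*x^3 - 13*x^2 + 15*x) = x*(x + 3)*(x^3 - 6*x^2 + 5*x) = x*(x - 5)*(x + 3)*(x^2 - x) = x^2*(x - 5)*(x + 3)*(x - 1)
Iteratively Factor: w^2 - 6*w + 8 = (w - 4)*(w - 2)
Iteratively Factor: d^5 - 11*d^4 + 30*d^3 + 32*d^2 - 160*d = (d - 4)*(d^4 - 7*d^3 + 2*d^2 + 40*d) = d*(d - 4)*(d^3 - 7*d^2 + 2*d + 40) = d*(d - 4)^2*(d^2 - 3*d - 10) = d*(d - 4)^2*(d + 2)*(d - 5)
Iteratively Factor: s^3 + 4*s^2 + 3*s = (s + 1)*(s^2 + 3*s) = s*(s + 1)*(s + 3)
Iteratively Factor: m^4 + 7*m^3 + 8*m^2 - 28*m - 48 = (m - 2)*(m^3 + 9*m^2 + 26*m + 24) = (m - 2)*(m + 3)*(m^2 + 6*m + 8) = (m - 2)*(m + 2)*(m + 3)*(m + 4)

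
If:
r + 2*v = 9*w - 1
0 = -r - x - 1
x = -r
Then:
No Solution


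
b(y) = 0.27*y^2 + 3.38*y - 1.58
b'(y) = 0.54*y + 3.38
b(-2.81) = -8.95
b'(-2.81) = 1.86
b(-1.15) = -5.11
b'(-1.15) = 2.76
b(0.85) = 1.49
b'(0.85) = 3.84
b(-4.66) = -11.47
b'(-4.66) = 0.86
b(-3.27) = -9.75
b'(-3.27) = 1.61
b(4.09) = 16.76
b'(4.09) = 5.59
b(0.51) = 0.21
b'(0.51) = 3.66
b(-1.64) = -6.40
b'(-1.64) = 2.49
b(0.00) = -1.58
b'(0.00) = 3.38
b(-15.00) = 8.47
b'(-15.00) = -4.72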